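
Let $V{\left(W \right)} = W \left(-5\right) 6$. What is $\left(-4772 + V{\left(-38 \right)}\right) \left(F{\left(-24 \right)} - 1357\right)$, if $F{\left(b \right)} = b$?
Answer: $5015792$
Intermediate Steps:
$V{\left(W \right)} = - 30 W$ ($V{\left(W \right)} = - 5 W 6 = - 30 W$)
$\left(-4772 + V{\left(-38 \right)}\right) \left(F{\left(-24 \right)} - 1357\right) = \left(-4772 - -1140\right) \left(-24 - 1357\right) = \left(-4772 + 1140\right) \left(-1381\right) = \left(-3632\right) \left(-1381\right) = 5015792$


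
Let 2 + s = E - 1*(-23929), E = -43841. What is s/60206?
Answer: -9957/30103 ≈ -0.33076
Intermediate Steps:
s = -19914 (s = -2 + (-43841 - 1*(-23929)) = -2 + (-43841 + 23929) = -2 - 19912 = -19914)
s/60206 = -19914/60206 = -19914*1/60206 = -9957/30103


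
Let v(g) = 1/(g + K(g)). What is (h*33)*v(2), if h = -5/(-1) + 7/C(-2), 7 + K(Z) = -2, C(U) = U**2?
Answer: -891/28 ≈ -31.821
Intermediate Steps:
K(Z) = -9 (K(Z) = -7 - 2 = -9)
v(g) = 1/(-9 + g) (v(g) = 1/(g - 9) = 1/(-9 + g))
h = 27/4 (h = -5/(-1) + 7/((-2)**2) = -5*(-1) + 7/4 = 5 + 7*(1/4) = 5 + 7/4 = 27/4 ≈ 6.7500)
(h*33)*v(2) = ((27/4)*33)/(-9 + 2) = (891/4)/(-7) = (891/4)*(-1/7) = -891/28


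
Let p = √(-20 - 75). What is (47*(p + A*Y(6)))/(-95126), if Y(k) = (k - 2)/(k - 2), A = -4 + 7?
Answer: -141/95126 - 47*I*√95/95126 ≈ -0.0014822 - 0.0048157*I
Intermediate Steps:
A = 3
Y(k) = 1 (Y(k) = (-2 + k)/(-2 + k) = 1)
p = I*√95 (p = √(-95) = I*√95 ≈ 9.7468*I)
(47*(p + A*Y(6)))/(-95126) = (47*(I*√95 + 3*1))/(-95126) = (47*(I*√95 + 3))*(-1/95126) = (47*(3 + I*√95))*(-1/95126) = (141 + 47*I*√95)*(-1/95126) = -141/95126 - 47*I*√95/95126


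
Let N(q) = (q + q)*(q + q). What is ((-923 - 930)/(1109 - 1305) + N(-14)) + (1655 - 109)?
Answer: 458533/196 ≈ 2339.5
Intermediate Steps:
N(q) = 4*q**2 (N(q) = (2*q)*(2*q) = 4*q**2)
((-923 - 930)/(1109 - 1305) + N(-14)) + (1655 - 109) = ((-923 - 930)/(1109 - 1305) + 4*(-14)**2) + (1655 - 109) = (-1853/(-196) + 4*196) + 1546 = (-1853*(-1/196) + 784) + 1546 = (1853/196 + 784) + 1546 = 155517/196 + 1546 = 458533/196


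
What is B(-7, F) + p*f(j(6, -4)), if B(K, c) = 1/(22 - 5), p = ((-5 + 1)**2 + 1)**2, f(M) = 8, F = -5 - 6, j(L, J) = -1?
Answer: 39305/17 ≈ 2312.1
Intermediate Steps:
F = -11
p = 289 (p = ((-4)**2 + 1)**2 = (16 + 1)**2 = 17**2 = 289)
B(K, c) = 1/17
B(-7, F) + p*f(j(6, -4)) = 1/17 + 289*8 = 1/17 + 2312 = 39305/17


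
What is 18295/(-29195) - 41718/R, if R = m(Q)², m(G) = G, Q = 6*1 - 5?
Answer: -243595061/5839 ≈ -41719.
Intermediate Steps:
Q = 1 (Q = 6 - 5 = 1)
R = 1 (R = 1² = 1)
18295/(-29195) - 41718/R = 18295/(-29195) - 41718/1 = 18295*(-1/29195) - 41718*1 = -3659/5839 - 41718 = -243595061/5839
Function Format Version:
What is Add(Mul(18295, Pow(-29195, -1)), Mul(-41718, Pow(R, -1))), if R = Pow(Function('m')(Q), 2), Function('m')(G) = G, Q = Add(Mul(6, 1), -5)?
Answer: Rational(-243595061, 5839) ≈ -41719.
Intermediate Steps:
Q = 1 (Q = Add(6, -5) = 1)
R = 1 (R = Pow(1, 2) = 1)
Add(Mul(18295, Pow(-29195, -1)), Mul(-41718, Pow(R, -1))) = Add(Mul(18295, Pow(-29195, -1)), Mul(-41718, Pow(1, -1))) = Add(Mul(18295, Rational(-1, 29195)), Mul(-41718, 1)) = Add(Rational(-3659, 5839), -41718) = Rational(-243595061, 5839)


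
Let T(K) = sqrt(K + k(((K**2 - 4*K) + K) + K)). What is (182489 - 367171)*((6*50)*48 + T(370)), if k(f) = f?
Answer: -2659420800 - 554046*sqrt(15170) ≈ -2.7277e+9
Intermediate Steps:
T(K) = sqrt(K**2 - K) (T(K) = sqrt(K + (((K**2 - 4*K) + K) + K)) = sqrt(K + ((K**2 - 3*K) + K)) = sqrt(K + (K**2 - 2*K)) = sqrt(K**2 - K))
(182489 - 367171)*((6*50)*48 + T(370)) = (182489 - 367171)*((6*50)*48 + sqrt(370*(-1 + 370))) = -184682*(300*48 + sqrt(370*369)) = -184682*(14400 + sqrt(136530)) = -184682*(14400 + 3*sqrt(15170)) = -2659420800 - 554046*sqrt(15170)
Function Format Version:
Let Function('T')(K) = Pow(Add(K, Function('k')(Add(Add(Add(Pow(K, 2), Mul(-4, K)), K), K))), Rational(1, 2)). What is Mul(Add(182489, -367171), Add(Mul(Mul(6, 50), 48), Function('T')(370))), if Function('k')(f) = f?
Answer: Add(-2659420800, Mul(-554046, Pow(15170, Rational(1, 2)))) ≈ -2.7277e+9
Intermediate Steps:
Function('T')(K) = Pow(Add(Pow(K, 2), Mul(-1, K)), Rational(1, 2)) (Function('T')(K) = Pow(Add(K, Add(Add(Add(Pow(K, 2), Mul(-4, K)), K), K)), Rational(1, 2)) = Pow(Add(K, Add(Add(Pow(K, 2), Mul(-3, K)), K)), Rational(1, 2)) = Pow(Add(K, Add(Pow(K, 2), Mul(-2, K))), Rational(1, 2)) = Pow(Add(Pow(K, 2), Mul(-1, K)), Rational(1, 2)))
Mul(Add(182489, -367171), Add(Mul(Mul(6, 50), 48), Function('T')(370))) = Mul(Add(182489, -367171), Add(Mul(Mul(6, 50), 48), Pow(Mul(370, Add(-1, 370)), Rational(1, 2)))) = Mul(-184682, Add(Mul(300, 48), Pow(Mul(370, 369), Rational(1, 2)))) = Mul(-184682, Add(14400, Pow(136530, Rational(1, 2)))) = Mul(-184682, Add(14400, Mul(3, Pow(15170, Rational(1, 2))))) = Add(-2659420800, Mul(-554046, Pow(15170, Rational(1, 2))))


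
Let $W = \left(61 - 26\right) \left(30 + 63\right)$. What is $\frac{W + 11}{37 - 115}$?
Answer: $- \frac{1633}{39} \approx -41.872$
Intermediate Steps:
$W = 3255$ ($W = 35 \cdot 93 = 3255$)
$\frac{W + 11}{37 - 115} = \frac{3255 + 11}{37 - 115} = \frac{1}{-78} \cdot 3266 = \left(- \frac{1}{78}\right) 3266 = - \frac{1633}{39}$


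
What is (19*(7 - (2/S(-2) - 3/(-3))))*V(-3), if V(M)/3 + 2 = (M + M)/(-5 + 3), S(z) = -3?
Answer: 380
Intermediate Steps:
V(M) = -6 - 3*M (V(M) = -6 + 3*((M + M)/(-5 + 3)) = -6 + 3*((2*M)/(-2)) = -6 + 3*((2*M)*(-½)) = -6 + 3*(-M) = -6 - 3*M)
(19*(7 - (2/S(-2) - 3/(-3))))*V(-3) = (19*(7 - (2/(-3) - 3/(-3))))*(-6 - 3*(-3)) = (19*(7 - (2*(-⅓) - 3*(-⅓))))*(-6 + 9) = (19*(7 - (-⅔ + 1)))*3 = (19*(7 - 1*⅓))*3 = (19*(7 - ⅓))*3 = (19*(20/3))*3 = (380/3)*3 = 380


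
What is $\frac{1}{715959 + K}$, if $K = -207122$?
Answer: $\frac{1}{508837} \approx 1.9653 \cdot 10^{-6}$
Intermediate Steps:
$\frac{1}{715959 + K} = \frac{1}{715959 - 207122} = \frac{1}{508837}$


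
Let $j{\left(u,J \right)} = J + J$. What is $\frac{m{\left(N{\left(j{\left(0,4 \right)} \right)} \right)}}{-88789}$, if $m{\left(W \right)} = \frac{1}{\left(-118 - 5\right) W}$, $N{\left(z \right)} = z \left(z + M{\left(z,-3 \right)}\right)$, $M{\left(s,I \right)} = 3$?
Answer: $\frac{1}{961052136} \approx 1.0405 \cdot 10^{-9}$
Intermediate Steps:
$j{\left(u,J \right)} = 2 J$
$N{\left(z \right)} = z \left(3 + z\right)$ ($N{\left(z \right)} = z \left(z + 3\right) = z \left(3 + z\right)$)
$m{\left(W \right)} = - \frac{1}{123 W}$ ($m{\left(W \right)} = \frac{1}{\left(-123\right) W} = - \frac{1}{123 W}$)
$\frac{m{\left(N{\left(j{\left(0,4 \right)} \right)} \right)}}{-88789} = \frac{\left(- \frac{1}{123}\right) \frac{1}{2 \cdot 4 \left(3 + 2 \cdot 4\right)}}{-88789} = - \frac{1}{123 \cdot 8 \left(3 + 8\right)} \left(- \frac{1}{88789}\right) = - \frac{1}{123 \cdot 8 \cdot 11} \left(- \frac{1}{88789}\right) = - \frac{1}{123 \cdot 88} \left(- \frac{1}{88789}\right) = \left(- \frac{1}{123}\right) \frac{1}{88} \left(- \frac{1}{88789}\right) = \left(- \frac{1}{10824}\right) \left(- \frac{1}{88789}\right) = \frac{1}{961052136}$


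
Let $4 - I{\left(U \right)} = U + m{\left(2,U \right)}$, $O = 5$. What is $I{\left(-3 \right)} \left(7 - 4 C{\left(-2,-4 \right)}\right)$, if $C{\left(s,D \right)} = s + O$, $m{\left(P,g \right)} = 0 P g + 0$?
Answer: $-35$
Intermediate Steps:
$m{\left(P,g \right)} = 0$ ($m{\left(P,g \right)} = 0 g + 0 = 0 + 0 = 0$)
$C{\left(s,D \right)} = 5 + s$ ($C{\left(s,D \right)} = s + 5 = 5 + s$)
$I{\left(U \right)} = 4 - U$ ($I{\left(U \right)} = 4 - \left(U + 0\right) = 4 - U$)
$I{\left(-3 \right)} \left(7 - 4 C{\left(-2,-4 \right)}\right) = \left(4 - -3\right) \left(7 - 4 \left(5 - 2\right)\right) = \left(4 + 3\right) \left(7 - 12\right) = 7 \left(7 - 12\right) = 7 \left(-5\right) = -35$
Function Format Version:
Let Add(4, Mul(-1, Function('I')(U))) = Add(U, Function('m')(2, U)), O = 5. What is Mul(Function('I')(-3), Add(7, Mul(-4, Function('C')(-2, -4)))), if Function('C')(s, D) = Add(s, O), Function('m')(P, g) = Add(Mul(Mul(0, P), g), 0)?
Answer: -35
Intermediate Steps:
Function('m')(P, g) = 0 (Function('m')(P, g) = Add(Mul(0, g), 0) = Add(0, 0) = 0)
Function('C')(s, D) = Add(5, s) (Function('C')(s, D) = Add(s, 5) = Add(5, s))
Function('I')(U) = Add(4, Mul(-1, U)) (Function('I')(U) = Add(4, Mul(-1, Add(U, 0))) = Add(4, Mul(-1, U)))
Mul(Function('I')(-3), Add(7, Mul(-4, Function('C')(-2, -4)))) = Mul(Add(4, Mul(-1, -3)), Add(7, Mul(-4, Add(5, -2)))) = Mul(Add(4, 3), Add(7, Mul(-4, 3))) = Mul(7, Add(7, -12)) = Mul(7, -5) = -35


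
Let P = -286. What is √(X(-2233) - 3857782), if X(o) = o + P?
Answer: I*√3860301 ≈ 1964.8*I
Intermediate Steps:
X(o) = -286 + o (X(o) = o - 286 = -286 + o)
√(X(-2233) - 3857782) = √((-286 - 2233) - 3857782) = √(-2519 - 3857782) = √(-3860301) = I*√3860301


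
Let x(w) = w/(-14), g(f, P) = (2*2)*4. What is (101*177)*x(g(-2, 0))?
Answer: -143016/7 ≈ -20431.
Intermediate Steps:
g(f, P) = 16 (g(f, P) = 4*4 = 16)
x(w) = -w/14 (x(w) = w*(-1/14) = -w/14)
(101*177)*x(g(-2, 0)) = (101*177)*(-1/14*16) = 17877*(-8/7) = -143016/7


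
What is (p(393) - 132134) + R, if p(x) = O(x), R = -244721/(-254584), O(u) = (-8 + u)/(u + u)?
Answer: -13220061303835/100051512 ≈ -1.3213e+5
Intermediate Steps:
O(u) = (-8 + u)/(2*u) (O(u) = (-8 + u)/((2*u)) = (-8 + u)*(1/(2*u)) = (-8 + u)/(2*u))
R = 244721/254584 (R = -244721*(-1/254584) = 244721/254584 ≈ 0.96126)
p(x) = (-8 + x)/(2*x)
(p(393) - 132134) + R = ((1/2)*(-8 + 393)/393 - 132134) + 244721/254584 = ((1/2)*(1/393)*385 - 132134) + 244721/254584 = (385/786 - 132134) + 244721/254584 = -103856939/786 + 244721/254584 = -13220061303835/100051512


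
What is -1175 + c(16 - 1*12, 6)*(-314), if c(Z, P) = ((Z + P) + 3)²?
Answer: -54241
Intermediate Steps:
c(Z, P) = (3 + P + Z)² (c(Z, P) = ((P + Z) + 3)² = (3 + P + Z)²)
-1175 + c(16 - 1*12, 6)*(-314) = -1175 + (3 + 6 + (16 - 1*12))²*(-314) = -1175 + (3 + 6 + (16 - 12))²*(-314) = -1175 + (3 + 6 + 4)²*(-314) = -1175 + 13²*(-314) = -1175 + 169*(-314) = -1175 - 53066 = -54241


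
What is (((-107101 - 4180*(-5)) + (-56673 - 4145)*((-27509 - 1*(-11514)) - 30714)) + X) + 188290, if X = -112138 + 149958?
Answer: 2840887871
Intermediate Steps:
X = 37820
(((-107101 - 4180*(-5)) + (-56673 - 4145)*((-27509 - 1*(-11514)) - 30714)) + X) + 188290 = (((-107101 - 4180*(-5)) + (-56673 - 4145)*((-27509 - 1*(-11514)) - 30714)) + 37820) + 188290 = (((-107101 + 20900) - 60818*((-27509 + 11514) - 30714)) + 37820) + 188290 = ((-86201 - 60818*(-15995 - 30714)) + 37820) + 188290 = ((-86201 - 60818*(-46709)) + 37820) + 188290 = ((-86201 + 2840747962) + 37820) + 188290 = (2840661761 + 37820) + 188290 = 2840699581 + 188290 = 2840887871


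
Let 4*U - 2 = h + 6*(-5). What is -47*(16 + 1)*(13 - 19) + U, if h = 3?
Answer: 19151/4 ≈ 4787.8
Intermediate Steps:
U = -25/4 (U = 1/2 + (3 + 6*(-5))/4 = 1/2 + (3 - 30)/4 = 1/2 + (1/4)*(-27) = 1/2 - 27/4 = -25/4 ≈ -6.2500)
-47*(16 + 1)*(13 - 19) + U = -47*(16 + 1)*(13 - 19) - 25/4 = -799*(-6) - 25/4 = -47*(-102) - 25/4 = 4794 - 25/4 = 19151/4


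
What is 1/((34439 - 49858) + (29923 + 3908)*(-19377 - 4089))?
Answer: -1/793893665 ≈ -1.2596e-9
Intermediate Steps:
1/((34439 - 49858) + (29923 + 3908)*(-19377 - 4089)) = 1/(-15419 + 33831*(-23466)) = 1/(-15419 - 793878246) = 1/(-793893665) = -1/793893665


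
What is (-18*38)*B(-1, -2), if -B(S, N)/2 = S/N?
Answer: 684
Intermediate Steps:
B(S, N) = -2*S/N
(-18*38)*B(-1, -2) = (-18*38)*(-2*(-1)/(-2)) = -(-1368)*(-1)*(-1)/2 = -684*(-1) = 684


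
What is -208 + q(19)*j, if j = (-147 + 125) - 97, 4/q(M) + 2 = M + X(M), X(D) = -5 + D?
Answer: -6924/31 ≈ -223.35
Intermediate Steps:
q(M) = 4/(-7 + 2*M) (q(M) = 4/(-2 + (M + (-5 + M))) = 4/(-2 + (-5 + 2*M)) = 4/(-7 + 2*M))
j = -119 (j = -22 - 97 = -119)
-208 + q(19)*j = -208 + (4/(-7 + 2*19))*(-119) = -208 + (4/(-7 + 38))*(-119) = -208 + (4/31)*(-119) = -208 - 476/31 = -6924/31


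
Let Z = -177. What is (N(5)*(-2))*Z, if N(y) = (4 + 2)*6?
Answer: 12744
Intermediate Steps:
N(y) = 36 (N(y) = 6*6 = 36)
(N(5)*(-2))*Z = (36*(-2))*(-177) = -72*(-177) = 12744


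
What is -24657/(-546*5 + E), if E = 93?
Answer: 8219/879 ≈ 9.3504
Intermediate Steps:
-24657/(-546*5 + E) = -24657/(-546*5 + 93) = -24657/(-42*65 + 93) = -24657/(-2730 + 93) = -24657/(-2637) = -24657*(-1/2637) = 8219/879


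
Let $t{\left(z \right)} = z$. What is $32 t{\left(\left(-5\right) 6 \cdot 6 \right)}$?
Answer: $-5760$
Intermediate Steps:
$32 t{\left(\left(-5\right) 6 \cdot 6 \right)} = 32 \left(-5\right) 6 \cdot 6 = 32 \left(\left(-30\right) 6\right) = 32 \left(-180\right) = -5760$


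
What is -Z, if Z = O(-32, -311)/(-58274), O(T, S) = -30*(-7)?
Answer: 105/29137 ≈ 0.0036037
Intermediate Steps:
O(T, S) = 210
Z = -105/29137 (Z = 210/(-58274) = 210*(-1/58274) = -105/29137 ≈ -0.0036037)
-Z = -1*(-105/29137) = 105/29137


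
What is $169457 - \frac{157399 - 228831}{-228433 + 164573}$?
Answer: $\frac{2705363147}{15965} \approx 1.6946 \cdot 10^{5}$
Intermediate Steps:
$169457 - \frac{157399 - 228831}{-228433 + 164573} = 169457 - - \frac{71432}{-63860} = 169457 - \left(-71432\right) \left(- \frac{1}{63860}\right) = 169457 - \frac{17858}{15965} = \frac{2705363147}{15965}$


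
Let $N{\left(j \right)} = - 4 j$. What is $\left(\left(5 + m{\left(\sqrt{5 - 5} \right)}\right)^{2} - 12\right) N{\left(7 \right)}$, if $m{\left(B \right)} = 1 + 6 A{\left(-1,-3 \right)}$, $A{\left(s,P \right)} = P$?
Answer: $-3696$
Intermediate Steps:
$m{\left(B \right)} = -17$ ($m{\left(B \right)} = 1 + 6 \left(-3\right) = 1 - 18 = -17$)
$\left(\left(5 + m{\left(\sqrt{5 - 5} \right)}\right)^{2} - 12\right) N{\left(7 \right)} = \left(\left(5 - 17\right)^{2} - 12\right) \left(\left(-4\right) 7\right) = \left(\left(-12\right)^{2} - 12\right) \left(-28\right) = \left(144 - 12\right) \left(-28\right) = 132 \left(-28\right) = -3696$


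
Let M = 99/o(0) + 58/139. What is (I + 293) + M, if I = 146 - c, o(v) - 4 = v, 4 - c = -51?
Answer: 227497/556 ≈ 409.17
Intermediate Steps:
c = 55 (c = 4 - 1*(-51) = 4 + 51 = 55)
o(v) = 4 + v
M = 13993/556 (M = 99/(4 + 0) + 58/139 = 99/4 + 58*(1/139) = 99*(¼) + 58/139 = 99/4 + 58/139 = 13993/556 ≈ 25.167)
I = 91 (I = 146 - 1*55 = 146 - 55 = 91)
(I + 293) + M = (91 + 293) + 13993/556 = 384 + 13993/556 = 227497/556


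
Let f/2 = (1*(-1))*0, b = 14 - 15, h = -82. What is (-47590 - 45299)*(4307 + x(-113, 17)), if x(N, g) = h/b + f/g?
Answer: -407689821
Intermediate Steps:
b = -1
f = 0 (f = 2*((1*(-1))*0) = 2*(-1*0) = 2*0 = 0)
x(N, g) = 82 (x(N, g) = -82/(-1) + 0/g = -82*(-1) + 0 = 82 + 0 = 82)
(-47590 - 45299)*(4307 + x(-113, 17)) = (-47590 - 45299)*(4307 + 82) = -92889*4389 = -407689821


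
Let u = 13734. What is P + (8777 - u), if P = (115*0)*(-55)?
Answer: -4957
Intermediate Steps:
P = 0 (P = 0*(-55) = 0)
P + (8777 - u) = 0 + (8777 - 1*13734) = 0 + (8777 - 13734) = 0 - 4957 = -4957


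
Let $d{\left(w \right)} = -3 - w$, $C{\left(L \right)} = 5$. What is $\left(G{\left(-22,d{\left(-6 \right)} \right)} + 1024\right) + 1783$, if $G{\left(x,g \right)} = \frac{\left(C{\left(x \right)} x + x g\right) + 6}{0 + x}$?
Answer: $\frac{30962}{11} \approx 2814.7$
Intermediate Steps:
$G{\left(x,g \right)} = \frac{6 + 5 x + g x}{x}$ ($G{\left(x,g \right)} = \frac{\left(5 x + x g\right) + 6}{0 + x} = \frac{\left(5 x + g x\right) + 6}{x} = \frac{6 + 5 x + g x}{x}$)
$\left(G{\left(-22,d{\left(-6 \right)} \right)} + 1024\right) + 1783 = \left(\left(5 - -3 + \frac{6}{-22}\right) + 1024\right) + 1783 = \left(\left(5 + \left(-3 + 6\right) + 6 \left(- \frac{1}{22}\right)\right) + 1024\right) + 1783 = \left(\left(5 + 3 - \frac{3}{11}\right) + 1024\right) + 1783 = \left(\frac{85}{11} + 1024\right) + 1783 = \frac{11349}{11} + 1783 = \frac{30962}{11}$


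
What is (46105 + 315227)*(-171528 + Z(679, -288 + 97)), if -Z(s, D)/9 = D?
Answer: -61357425588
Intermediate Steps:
Z(s, D) = -9*D
(46105 + 315227)*(-171528 + Z(679, -288 + 97)) = (46105 + 315227)*(-171528 - 9*(-288 + 97)) = 361332*(-171528 - 9*(-191)) = 361332*(-171528 + 1719) = 361332*(-169809) = -61357425588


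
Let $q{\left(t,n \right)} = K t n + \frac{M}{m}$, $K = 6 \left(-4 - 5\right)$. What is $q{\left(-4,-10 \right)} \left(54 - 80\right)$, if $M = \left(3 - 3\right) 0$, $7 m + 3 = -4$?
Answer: $56160$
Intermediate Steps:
$m = -1$ ($m = - \frac{3}{7} + \frac{1}{7} \left(-4\right) = - \frac{3}{7} - \frac{4}{7} = -1$)
$M = 0$ ($M = 0 \cdot 0 = 0$)
$K = -54$ ($K = 6 \left(-9\right) = -54$)
$q{\left(t,n \right)} = - 54 n t$ ($q{\left(t,n \right)} = - 54 t n + \frac{0}{-1} = - 54 n t + 0 \left(-1\right) = - 54 n t + 0 = - 54 n t$)
$q{\left(-4,-10 \right)} \left(54 - 80\right) = \left(-54\right) \left(-10\right) \left(-4\right) \left(54 - 80\right) = \left(-2160\right) \left(-26\right) = 56160$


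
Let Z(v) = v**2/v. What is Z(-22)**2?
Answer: 484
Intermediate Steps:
Z(v) = v
Z(-22)**2 = (-22)**2 = 484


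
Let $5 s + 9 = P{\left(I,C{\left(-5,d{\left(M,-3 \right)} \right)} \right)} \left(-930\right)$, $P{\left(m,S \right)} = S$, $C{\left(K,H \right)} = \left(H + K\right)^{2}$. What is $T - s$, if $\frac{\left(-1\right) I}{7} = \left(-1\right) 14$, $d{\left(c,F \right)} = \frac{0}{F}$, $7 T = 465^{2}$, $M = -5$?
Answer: $\frac{1243938}{35} \approx 35541.0$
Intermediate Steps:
$T = \frac{216225}{7}$ ($T = \frac{465^{2}}{7} = \frac{1}{7} \cdot 216225 = \frac{216225}{7} \approx 30889.0$)
$d{\left(c,F \right)} = 0$
$I = 98$ ($I = - 7 \left(\left(-1\right) 14\right) = \left(-7\right) \left(-14\right) = 98$)
$s = - \frac{23259}{5}$ ($s = - \frac{9}{5} + \frac{\left(0 - 5\right)^{2} \left(-930\right)}{5} = - \frac{9}{5} + \frac{\left(-5\right)^{2} \left(-930\right)}{5} = - \frac{9}{5} + \frac{25 \left(-930\right)}{5} = - \frac{9}{5} + \frac{1}{5} \left(-23250\right) = - \frac{9}{5} - 4650 = - \frac{23259}{5} \approx -4651.8$)
$T - s = \frac{216225}{7} - - \frac{23259}{5} = \frac{216225}{7} + \frac{23259}{5} = \frac{1243938}{35}$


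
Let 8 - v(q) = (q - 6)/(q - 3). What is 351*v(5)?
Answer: 5967/2 ≈ 2983.5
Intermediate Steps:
v(q) = 8 - (-6 + q)/(-3 + q) (v(q) = 8 - (q - 6)/(q - 3) = 8 - (-6 + q)/(-3 + q))
351*v(5) = 351*((-18 + 7*5)/(-3 + 5)) = 351*((-18 + 35)/2) = 351*((½)*17) = 351*(17/2) = 5967/2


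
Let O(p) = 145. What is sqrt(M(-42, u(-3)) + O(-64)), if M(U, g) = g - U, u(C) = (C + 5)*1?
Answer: 3*sqrt(21) ≈ 13.748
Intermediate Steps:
u(C) = 5 + C (u(C) = (5 + C)*1 = 5 + C)
sqrt(M(-42, u(-3)) + O(-64)) = sqrt(((5 - 3) - 1*(-42)) + 145) = sqrt((2 + 42) + 145) = sqrt(44 + 145) = sqrt(189) = 3*sqrt(21)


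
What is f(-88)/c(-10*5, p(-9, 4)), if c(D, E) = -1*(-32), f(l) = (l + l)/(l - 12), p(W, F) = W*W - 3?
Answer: 11/200 ≈ 0.055000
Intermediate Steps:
p(W, F) = -3 + W**2 (p(W, F) = W**2 - 3 = -3 + W**2)
f(l) = 2*l/(-12 + l) (f(l) = (2*l)/(-12 + l) = 2*l/(-12 + l))
c(D, E) = 32
f(-88)/c(-10*5, p(-9, 4)) = (2*(-88)/(-12 - 88))/32 = (2*(-88)/(-100))*(1/32) = (2*(-88)*(-1/100))*(1/32) = (44/25)*(1/32) = 11/200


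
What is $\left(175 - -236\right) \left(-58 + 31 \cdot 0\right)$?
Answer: $-23838$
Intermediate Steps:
$\left(175 - -236\right) \left(-58 + 31 \cdot 0\right) = \left(175 + 236\right) \left(-58 + 0\right) = 411 \left(-58\right) = -23838$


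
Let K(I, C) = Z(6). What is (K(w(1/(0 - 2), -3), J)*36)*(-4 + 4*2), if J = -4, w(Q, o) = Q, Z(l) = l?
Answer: 864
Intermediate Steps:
K(I, C) = 6
(K(w(1/(0 - 2), -3), J)*36)*(-4 + 4*2) = (6*36)*(-4 + 4*2) = 216*(-4 + 8) = 216*4 = 864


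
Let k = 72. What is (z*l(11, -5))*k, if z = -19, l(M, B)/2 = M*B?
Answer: 150480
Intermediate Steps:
l(M, B) = 2*B*M (l(M, B) = 2*(M*B) = 2*(B*M) = 2*B*M)
(z*l(11, -5))*k = -38*(-5)*11*72 = -19*(-110)*72 = 2090*72 = 150480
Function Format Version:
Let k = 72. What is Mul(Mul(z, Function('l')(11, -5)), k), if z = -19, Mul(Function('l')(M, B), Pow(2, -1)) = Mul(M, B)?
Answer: 150480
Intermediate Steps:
Function('l')(M, B) = Mul(2, B, M) (Function('l')(M, B) = Mul(2, Mul(M, B)) = Mul(2, Mul(B, M)) = Mul(2, B, M))
Mul(Mul(z, Function('l')(11, -5)), k) = Mul(Mul(-19, Mul(2, -5, 11)), 72) = Mul(Mul(-19, -110), 72) = Mul(2090, 72) = 150480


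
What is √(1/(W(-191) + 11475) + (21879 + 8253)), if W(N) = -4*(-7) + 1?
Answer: √249233102351/2876 ≈ 173.59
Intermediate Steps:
W(N) = 29 (W(N) = 28 + 1 = 29)
√(1/(W(-191) + 11475) + (21879 + 8253)) = √(1/(29 + 11475) + (21879 + 8253)) = √(1/11504 + 30132) = √(346638529/11504) = √249233102351/2876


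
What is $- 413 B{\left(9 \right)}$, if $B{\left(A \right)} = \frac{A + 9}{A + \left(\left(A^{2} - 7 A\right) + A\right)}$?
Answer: $- \frac{413}{2} \approx -206.5$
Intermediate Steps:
$B{\left(A \right)} = \frac{9 + A}{A^{2} - 5 A}$ ($B{\left(A \right)} = \frac{9 + A}{A + \left(A^{2} - 6 A\right)} = \frac{9 + A}{A^{2} - 5 A}$)
$- 413 B{\left(9 \right)} = - 413 \frac{9 + 9}{9 \left(-5 + 9\right)} = - 413 \cdot \frac{1}{9} \cdot \frac{1}{4} \cdot 18 = \left(-413\right) \frac{1}{2} = - \frac{413}{2}$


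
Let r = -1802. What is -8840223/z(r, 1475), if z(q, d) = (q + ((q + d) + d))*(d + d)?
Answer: 2946741/643100 ≈ 4.5821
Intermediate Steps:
z(q, d) = 2*d*(2*d + 2*q) (z(q, d) = (q + ((d + q) + d))*(2*d) = (q + (q + 2*d))*(2*d) = (2*d + 2*q)*(2*d) = 2*d*(2*d + 2*q))
-8840223/z(r, 1475) = -8840223*1/(5900*(1475 - 1802)) = -8840223/(4*1475*(-327)) = -8840223/(-1929300) = -8840223*(-1/1929300) = 2946741/643100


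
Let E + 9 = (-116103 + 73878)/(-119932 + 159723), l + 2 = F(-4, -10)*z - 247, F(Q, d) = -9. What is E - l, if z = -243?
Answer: -77515302/39791 ≈ -1948.1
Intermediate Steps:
l = 1938 (l = -2 + (-9*(-243) - 247) = -2 + (2187 - 247) = -2 + 1940 = 1938)
E = -400344/39791 (E = -9 + (-116103 + 73878)/(-119932 + 159723) = -9 - 42225/39791 = -400344/39791 ≈ -10.061)
E - l = -400344/39791 - 1*1938 = -400344/39791 - 1938 = -77515302/39791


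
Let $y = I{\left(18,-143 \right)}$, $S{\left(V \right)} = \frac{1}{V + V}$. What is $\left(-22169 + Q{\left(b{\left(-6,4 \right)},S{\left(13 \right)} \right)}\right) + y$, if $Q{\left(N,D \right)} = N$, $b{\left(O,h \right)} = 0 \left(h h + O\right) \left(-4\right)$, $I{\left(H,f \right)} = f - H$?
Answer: $-22330$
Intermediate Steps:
$S{\left(V \right)} = \frac{1}{2 V}$
$y = -161$ ($y = -143 - 18 = -161$)
$b{\left(O,h \right)} = 0$ ($b{\left(O,h \right)} = 0 \left(h^{2} + O\right) \left(-4\right) = 0 \left(O + h^{2}\right) \left(-4\right) = 0 \left(-4\right) = 0$)
$\left(-22169 + Q{\left(b{\left(-6,4 \right)},S{\left(13 \right)} \right)}\right) + y = \left(-22169 + 0\right) - 161 = -22169 - 161 = -22330$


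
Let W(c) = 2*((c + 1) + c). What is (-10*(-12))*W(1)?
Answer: 720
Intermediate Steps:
W(c) = 2 + 4*c (W(c) = 2*((1 + c) + c) = 2*(1 + 2*c) = 2 + 4*c)
(-10*(-12))*W(1) = (-10*(-12))*(2 + 4*1) = 120*(2 + 4) = 120*6 = 720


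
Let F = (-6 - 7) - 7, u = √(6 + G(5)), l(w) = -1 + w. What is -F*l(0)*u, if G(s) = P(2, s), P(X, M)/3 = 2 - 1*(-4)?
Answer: -40*√6 ≈ -97.980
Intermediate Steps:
P(X, M) = 18 (P(X, M) = 3*(2 - 1*(-4)) = 3*(2 + 4) = 3*6 = 18)
G(s) = 18
u = 2*√6 (u = √(6 + 18) = √24 = 2*√6 ≈ 4.8990)
F = -20 (F = -13 - 7 = -20)
-F*l(0)*u = -(-20*(-1 + 0))*2*√6 = -(-20*(-1))*2*√6 = -20*2*√6 = -40*√6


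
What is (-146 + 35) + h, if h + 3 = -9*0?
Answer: -114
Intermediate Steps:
h = -3 (h = -3 - 9*0 = -3 + 0 = -3)
(-146 + 35) + h = (-146 + 35) - 3 = -111 - 3 = -114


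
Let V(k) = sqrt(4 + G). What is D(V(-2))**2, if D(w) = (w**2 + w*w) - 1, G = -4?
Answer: 1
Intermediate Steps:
V(k) = 0 (V(k) = sqrt(4 - 4) = sqrt(0) = 0)
D(w) = -1 + 2*w**2 (D(w) = (w**2 + w**2) - 1 = 2*w**2 - 1 = -1 + 2*w**2)
D(V(-2))**2 = (-1 + 2*0**2)**2 = (-1 + 2*0)**2 = (-1 + 0)**2 = (-1)**2 = 1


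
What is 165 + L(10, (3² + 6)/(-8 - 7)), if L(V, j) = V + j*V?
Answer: 165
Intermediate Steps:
L(V, j) = V + V*j
165 + L(10, (3² + 6)/(-8 - 7)) = 165 + 10*(1 + (3² + 6)/(-8 - 7)) = 165 + 10*(1 + (9 + 6)/(-15)) = 165 + 10*(1 + 15*(-1/15)) = 165 + 10*(1 - 1) = 165 + 10*0 = 165 + 0 = 165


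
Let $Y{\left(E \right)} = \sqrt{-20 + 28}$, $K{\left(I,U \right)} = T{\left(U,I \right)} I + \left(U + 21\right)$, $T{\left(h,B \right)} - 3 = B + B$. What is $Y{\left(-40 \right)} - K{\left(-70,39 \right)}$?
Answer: $-9650 + 2 \sqrt{2} \approx -9647.2$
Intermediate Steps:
$T{\left(h,B \right)} = 3 + 2 B$ ($T{\left(h,B \right)} = 3 + \left(B + B\right) = 3 + 2 B$)
$K{\left(I,U \right)} = 21 + U + I \left(3 + 2 I\right)$ ($K{\left(I,U \right)} = \left(3 + 2 I\right) I + \left(U + 21\right) = I \left(3 + 2 I\right) + \left(21 + U\right) = 21 + U + I \left(3 + 2 I\right)$)
$Y{\left(E \right)} = 2 \sqrt{2}$ ($Y{\left(E \right)} = \sqrt{8} = 2 \sqrt{2}$)
$Y{\left(-40 \right)} - K{\left(-70,39 \right)} = 2 \sqrt{2} - \left(21 + 39 - 70 \left(3 + 2 \left(-70\right)\right)\right) = 2 \sqrt{2} - \left(21 + 39 - 70 \left(3 - 140\right)\right) = 2 \sqrt{2} - \left(21 + 39 - -9590\right) = 2 \sqrt{2} - \left(21 + 39 + 9590\right) = 2 \sqrt{2} - 9650 = -9650 + 2 \sqrt{2}$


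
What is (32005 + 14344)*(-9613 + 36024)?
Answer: 1224123439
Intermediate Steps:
(32005 + 14344)*(-9613 + 36024) = 46349*26411 = 1224123439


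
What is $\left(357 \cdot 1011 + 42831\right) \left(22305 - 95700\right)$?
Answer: $-29633818410$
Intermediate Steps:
$\left(357 \cdot 1011 + 42831\right) \left(22305 - 95700\right) = \left(360927 + 42831\right) \left(-73395\right) = 403758 \left(-73395\right) = -29633818410$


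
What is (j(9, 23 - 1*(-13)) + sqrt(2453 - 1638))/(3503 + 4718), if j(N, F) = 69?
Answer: 69/8221 + sqrt(815)/8221 ≈ 0.011866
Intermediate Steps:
(j(9, 23 - 1*(-13)) + sqrt(2453 - 1638))/(3503 + 4718) = (69 + sqrt(2453 - 1638))/(3503 + 4718) = (69 + sqrt(815))/8221 = (69 + sqrt(815))*(1/8221) = 69/8221 + sqrt(815)/8221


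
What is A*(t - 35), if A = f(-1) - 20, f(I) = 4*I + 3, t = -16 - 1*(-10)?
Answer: 861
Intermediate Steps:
t = -6 (t = -16 + 10 = -6)
f(I) = 3 + 4*I
A = -21 (A = (3 + 4*(-1)) - 20 = (3 - 4) - 20 = -1 - 20 = -21)
A*(t - 35) = -21*(-6 - 35) = -21*(-41) = 861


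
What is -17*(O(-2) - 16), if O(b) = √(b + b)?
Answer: 272 - 34*I ≈ 272.0 - 34.0*I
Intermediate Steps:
O(b) = √2*√b (O(b) = √(2*b) = √2*√b)
-17*(O(-2) - 16) = -17*(√2*√(-2) - 16) = -17*(√2*(I*√2) - 16) = -17*(2*I - 16) = -17*(-16 + 2*I) = 272 - 34*I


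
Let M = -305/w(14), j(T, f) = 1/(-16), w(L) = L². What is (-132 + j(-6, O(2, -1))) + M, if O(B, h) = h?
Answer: -104757/784 ≈ -133.62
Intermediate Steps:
j(T, f) = -1/16
M = -305/196 (M = -305/(14²) = -305/196 ≈ -1.5561)
(-132 + j(-6, O(2, -1))) + M = (-132 - 1/16) - 305/196 = -2113/16 - 305/196 = -104757/784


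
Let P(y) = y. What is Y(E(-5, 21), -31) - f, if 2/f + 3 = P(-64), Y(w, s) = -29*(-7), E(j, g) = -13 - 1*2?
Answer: 13603/67 ≈ 203.03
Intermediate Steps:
E(j, g) = -15 (E(j, g) = -13 - 2 = -15)
Y(w, s) = 203
f = -2/67 (f = 2/(-3 - 64) = 2/(-67) = 2*(-1/67) = -2/67 ≈ -0.029851)
Y(E(-5, 21), -31) - f = 203 - 1*(-2/67) = 203 + 2/67 = 13603/67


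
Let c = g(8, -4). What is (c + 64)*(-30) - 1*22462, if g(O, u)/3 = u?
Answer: -24022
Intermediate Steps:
g(O, u) = 3*u
c = -12 (c = 3*(-4) = -12)
(c + 64)*(-30) - 1*22462 = (-12 + 64)*(-30) - 1*22462 = 52*(-30) - 22462 = -1560 - 22462 = -24022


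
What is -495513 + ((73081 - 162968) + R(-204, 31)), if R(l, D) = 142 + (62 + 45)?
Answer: -585151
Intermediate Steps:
R(l, D) = 249 (R(l, D) = 142 + 107 = 249)
-495513 + ((73081 - 162968) + R(-204, 31)) = -495513 + ((73081 - 162968) + 249) = -495513 + (-89887 + 249) = -495513 - 89638 = -585151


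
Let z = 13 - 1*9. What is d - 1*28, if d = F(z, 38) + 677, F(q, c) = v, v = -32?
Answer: 617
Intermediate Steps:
z = 4 (z = 13 - 9 = 4)
F(q, c) = -32
d = 645 (d = -32 + 677 = 645)
d - 1*28 = 645 - 1*28 = 645 - 28 = 617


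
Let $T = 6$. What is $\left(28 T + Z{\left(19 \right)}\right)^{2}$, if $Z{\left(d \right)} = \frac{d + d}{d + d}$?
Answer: $28561$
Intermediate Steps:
$Z{\left(d \right)} = 1$ ($Z{\left(d \right)} = \frac{2 d}{2 d} = 2 d \frac{1}{2 d} = 1$)
$\left(28 T + Z{\left(19 \right)}\right)^{2} = \left(28 \cdot 6 + 1\right)^{2} = \left(168 + 1\right)^{2} = 169^{2} = 28561$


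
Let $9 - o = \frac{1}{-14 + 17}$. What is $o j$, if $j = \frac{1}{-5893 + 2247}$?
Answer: $- \frac{13}{5469} \approx -0.002377$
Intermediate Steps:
$o = \frac{26}{3}$ ($o = 9 - \frac{1}{-14 + 17} = 9 - \frac{1}{3} = \frac{26}{3} \approx 8.6667$)
$j = - \frac{1}{3646}$ ($j = \frac{1}{-3646} = - \frac{1}{3646} \approx -0.00027427$)
$o j = \frac{26}{3} \left(- \frac{1}{3646}\right) = - \frac{13}{5469}$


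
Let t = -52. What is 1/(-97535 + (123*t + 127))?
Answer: -1/103804 ≈ -9.6335e-6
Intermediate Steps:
1/(-97535 + (123*t + 127)) = 1/(-97535 + (123*(-52) + 127)) = 1/(-97535 + (-6396 + 127)) = 1/(-97535 - 6269) = 1/(-103804) = -1/103804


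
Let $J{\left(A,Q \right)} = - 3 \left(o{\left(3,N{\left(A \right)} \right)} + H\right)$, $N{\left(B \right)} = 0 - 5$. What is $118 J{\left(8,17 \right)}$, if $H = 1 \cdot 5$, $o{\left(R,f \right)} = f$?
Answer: $0$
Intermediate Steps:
$N{\left(B \right)} = -5$
$H = 5$
$J{\left(A,Q \right)} = 0$ ($J{\left(A,Q \right)} = - 3 \left(-5 + 5\right) = \left(-3\right) 0 = 0$)
$118 J{\left(8,17 \right)} = 118 \cdot 0 = 0$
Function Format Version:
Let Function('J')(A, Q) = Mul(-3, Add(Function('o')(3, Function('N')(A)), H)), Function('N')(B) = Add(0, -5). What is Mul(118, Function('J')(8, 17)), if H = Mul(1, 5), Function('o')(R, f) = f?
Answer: 0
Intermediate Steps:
Function('N')(B) = -5
H = 5
Function('J')(A, Q) = 0 (Function('J')(A, Q) = Mul(-3, Add(-5, 5)) = Mul(-3, 0) = 0)
Mul(118, Function('J')(8, 17)) = Mul(118, 0) = 0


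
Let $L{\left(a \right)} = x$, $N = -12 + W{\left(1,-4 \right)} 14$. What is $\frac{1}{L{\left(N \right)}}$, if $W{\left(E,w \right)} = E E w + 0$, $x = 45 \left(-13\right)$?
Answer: $- \frac{1}{585} \approx -0.0017094$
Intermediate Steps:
$x = -585$
$W{\left(E,w \right)} = w E^{2}$ ($W{\left(E,w \right)} = E^{2} w + 0 = w E^{2} + 0 = w E^{2}$)
$N = -68$ ($N = -12 + - 4 \cdot 1^{2} \cdot 14 = -12 + \left(-4\right) 1 \cdot 14 = -12 - 56 = -68$)
$L{\left(a \right)} = -585$
$\frac{1}{L{\left(N \right)}} = \frac{1}{-585} = - \frac{1}{585}$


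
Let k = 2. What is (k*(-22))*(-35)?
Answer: 1540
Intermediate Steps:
(k*(-22))*(-35) = (2*(-22))*(-35) = -44*(-35) = 1540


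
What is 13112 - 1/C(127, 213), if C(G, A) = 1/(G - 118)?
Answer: 13103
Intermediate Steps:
C(G, A) = 1/(-118 + G)
13112 - 1/C(127, 213) = 13112 - 1/(1/(-118 + 127)) = 13112 - 1/(1/9) = 13112 - 1/⅑ = 13112 - 1*9 = 13112 - 9 = 13103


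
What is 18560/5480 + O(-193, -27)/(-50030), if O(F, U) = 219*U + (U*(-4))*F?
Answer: 26879629/6854110 ≈ 3.9217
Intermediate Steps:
O(F, U) = 219*U - 4*F*U (O(F, U) = 219*U + (-4*U)*F = 219*U - 4*F*U)
18560/5480 + O(-193, -27)/(-50030) = 18560/5480 - 27*(219 - 4*(-193))/(-50030) = 18560*(1/5480) - 27*(219 + 772)*(-1/50030) = 464/137 - 27*991*(-1/50030) = 464/137 - 26757*(-1/50030) = 464/137 + 26757/50030 = 26879629/6854110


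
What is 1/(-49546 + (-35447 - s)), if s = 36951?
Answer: -1/121944 ≈ -8.2005e-6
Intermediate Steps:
1/(-49546 + (-35447 - s)) = 1/(-49546 + (-35447 - 1*36951)) = 1/(-49546 + (-35447 - 36951)) = 1/(-49546 - 72398) = 1/(-121944) = -1/121944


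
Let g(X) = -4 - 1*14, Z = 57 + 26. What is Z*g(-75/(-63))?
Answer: -1494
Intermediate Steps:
Z = 83
g(X) = -18 (g(X) = -4 - 14 = -18)
Z*g(-75/(-63)) = 83*(-18) = -1494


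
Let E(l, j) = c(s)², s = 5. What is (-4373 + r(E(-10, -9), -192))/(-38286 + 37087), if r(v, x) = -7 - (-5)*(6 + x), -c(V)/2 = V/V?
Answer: 5310/1199 ≈ 4.4287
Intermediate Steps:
c(V) = -2 (c(V) = -2*V/V = -2*1 = -2)
E(l, j) = 4 (E(l, j) = (-2)² = 4)
r(v, x) = 23 + 5*x (r(v, x) = -7 - (-30 - 5*x) = -7 + (30 + 5*x) = 23 + 5*x)
(-4373 + r(E(-10, -9), -192))/(-38286 + 37087) = (-4373 + (23 + 5*(-192)))/(-38286 + 37087) = (-4373 + (23 - 960))/(-1199) = (-4373 - 937)*(-1/1199) = -5310*(-1/1199) = 5310/1199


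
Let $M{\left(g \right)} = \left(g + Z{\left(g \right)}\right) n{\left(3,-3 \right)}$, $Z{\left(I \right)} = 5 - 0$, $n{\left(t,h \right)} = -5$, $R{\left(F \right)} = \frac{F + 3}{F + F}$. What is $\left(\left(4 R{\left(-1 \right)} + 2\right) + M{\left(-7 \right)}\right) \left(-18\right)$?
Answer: $-144$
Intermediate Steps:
$R{\left(F \right)} = \frac{3 + F}{2 F}$
$Z{\left(I \right)} = 5$ ($Z{\left(I \right)} = 5 + 0 = 5$)
$M{\left(g \right)} = -25 - 5 g$ ($M{\left(g \right)} = \left(g + 5\right) \left(-5\right) = \left(5 + g\right) \left(-5\right) = -25 - 5 g$)
$\left(\left(4 R{\left(-1 \right)} + 2\right) + M{\left(-7 \right)}\right) \left(-18\right) = \left(\left(4 \frac{3 - 1}{2 \left(-1\right)} + 2\right) - -10\right) \left(-18\right) = \left(\left(4 \cdot \frac{1}{2} \left(-1\right) 2 + 2\right) + \left(-25 + 35\right)\right) \left(-18\right) = \left(\left(4 \left(-1\right) + 2\right) + 10\right) \left(-18\right) = \left(\left(-4 + 2\right) + 10\right) \left(-18\right) = \left(-2 + 10\right) \left(-18\right) = 8 \left(-18\right) = -144$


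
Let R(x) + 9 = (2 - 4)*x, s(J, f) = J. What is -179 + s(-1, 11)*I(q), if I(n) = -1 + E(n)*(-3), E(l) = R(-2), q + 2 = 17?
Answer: -193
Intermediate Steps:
R(x) = -9 - 2*x (R(x) = -9 + (2 - 4)*x = -9 - 2*x)
q = 15 (q = -2 + 17 = 15)
E(l) = -5 (E(l) = -9 - 2*(-2) = -9 + 4 = -5)
I(n) = 14 (I(n) = -1 - 5*(-3) = -1 + 15 = 14)
-179 + s(-1, 11)*I(q) = -179 - 1*14 = -179 - 14 = -193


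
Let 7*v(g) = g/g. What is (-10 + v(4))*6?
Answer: -414/7 ≈ -59.143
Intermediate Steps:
v(g) = ⅐ (v(g) = (g/g)/7 = (⅐)*1 = ⅐)
(-10 + v(4))*6 = (-10 + ⅐)*6 = -69/7*6 = -414/7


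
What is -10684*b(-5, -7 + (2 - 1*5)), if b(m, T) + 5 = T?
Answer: 160260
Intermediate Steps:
b(m, T) = -5 + T
-10684*b(-5, -7 + (2 - 1*5)) = -10684*(-5 + (-7 + (2 - 1*5))) = -10684*(-5 + (-7 + (2 - 5))) = -10684*(-5 + (-7 - 3)) = -10684*(-5 - 10) = -10684*(-15) = 160260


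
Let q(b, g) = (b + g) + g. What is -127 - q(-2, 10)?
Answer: -145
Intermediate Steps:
q(b, g) = b + 2*g
-127 - q(-2, 10) = -127 - (-2 + 2*10) = -127 - (-2 + 20) = -127 - 1*18 = -127 - 18 = -145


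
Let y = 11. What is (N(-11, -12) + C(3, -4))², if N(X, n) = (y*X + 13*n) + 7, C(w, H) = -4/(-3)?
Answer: 649636/9 ≈ 72182.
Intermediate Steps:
C(w, H) = 4/3 (C(w, H) = -4*(-⅓) = 4/3)
N(X, n) = 7 + 11*X + 13*n (N(X, n) = (11*X + 13*n) + 7 = 7 + 11*X + 13*n)
(N(-11, -12) + C(3, -4))² = ((7 + 11*(-11) + 13*(-12)) + 4/3)² = ((7 - 121 - 156) + 4/3)² = (-270 + 4/3)² = (-806/3)² = 649636/9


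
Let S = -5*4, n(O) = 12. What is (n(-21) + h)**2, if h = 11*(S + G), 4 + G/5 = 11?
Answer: 31329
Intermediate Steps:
G = 35 (G = -20 + 5*11 = -20 + 55 = 35)
S = -20
h = 165 (h = 11*(-20 + 35) = 11*15 = 165)
(n(-21) + h)**2 = (12 + 165)**2 = 177**2 = 31329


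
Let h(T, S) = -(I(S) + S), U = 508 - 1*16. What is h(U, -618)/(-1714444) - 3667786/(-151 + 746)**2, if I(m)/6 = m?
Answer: -3144872606567/303478018550 ≈ -10.363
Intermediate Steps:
U = 492 (U = 508 - 16 = 492)
I(m) = 6*m
h(T, S) = -7*S (h(T, S) = -(6*S + S) = -7*S)
h(U, -618)/(-1714444) - 3667786/(-151 + 746)**2 = -7*(-618)/(-1714444) - 3667786/(-151 + 746)**2 = 4326*(-1/1714444) - 3667786/(595**2) = -2163/857222 - 3667786/354025 = -3144872606567/303478018550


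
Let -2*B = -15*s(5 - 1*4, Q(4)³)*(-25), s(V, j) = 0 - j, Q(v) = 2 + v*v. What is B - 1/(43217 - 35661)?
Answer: 8262485999/7556 ≈ 1.0935e+6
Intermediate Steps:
Q(v) = 2 + v²
s(V, j) = -j
B = 1093500 (B = -(-(-15)*(2 + 4²)³)*(-25)/2 = -(-(-15)*(2 + 16)³)*(-25)/2 = -(-(-15)*18³)*(-25)/2 = -(-(-15)*5832)*(-25)/2 = -(-15*(-5832))*(-25)/2 = -43740*(-25) = -½*(-2187000) = 1093500)
B - 1/(43217 - 35661) = 1093500 - 1/(43217 - 35661) = 1093500 - 1/7556 = 8262485999/7556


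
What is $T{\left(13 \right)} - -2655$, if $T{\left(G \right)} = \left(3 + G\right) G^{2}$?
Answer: $5359$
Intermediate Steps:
$T{\left(G \right)} = G^{2} \left(3 + G\right)$
$T{\left(13 \right)} - -2655 = 13^{2} \left(3 + 13\right) - -2655 = 169 \cdot 16 + 2655 = 2704 + 2655 = 5359$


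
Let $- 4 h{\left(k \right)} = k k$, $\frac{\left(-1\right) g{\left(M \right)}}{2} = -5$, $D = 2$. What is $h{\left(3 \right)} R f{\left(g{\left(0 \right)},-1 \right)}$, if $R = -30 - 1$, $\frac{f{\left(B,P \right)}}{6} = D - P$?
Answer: $\frac{2511}{2} \approx 1255.5$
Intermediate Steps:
$g{\left(M \right)} = 10$ ($g{\left(M \right)} = \left(-2\right) \left(-5\right) = 10$)
$f{\left(B,P \right)} = 12 - 6 P$ ($f{\left(B,P \right)} = 6 \left(2 - P\right) = 12 - 6 P$)
$h{\left(k \right)} = - \frac{k^{2}}{4}$ ($h{\left(k \right)} = - \frac{k k}{4} = - \frac{k^{2}}{4}$)
$R = -31$ ($R = -30 - 1 = -31$)
$h{\left(3 \right)} R f{\left(g{\left(0 \right)},-1 \right)} = - \frac{3^{2}}{4} \left(-31\right) \left(12 - -6\right) = \left(- \frac{1}{4}\right) 9 \left(-31\right) \left(12 + 6\right) = \left(- \frac{9}{4}\right) \left(-31\right) 18 = \frac{279}{4} \cdot 18 = \frac{2511}{2}$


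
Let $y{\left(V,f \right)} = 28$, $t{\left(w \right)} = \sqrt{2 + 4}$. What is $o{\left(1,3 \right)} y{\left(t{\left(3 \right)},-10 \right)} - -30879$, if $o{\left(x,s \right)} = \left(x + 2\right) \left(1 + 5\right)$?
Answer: $31383$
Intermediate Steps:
$t{\left(w \right)} = \sqrt{6}$
$o{\left(x,s \right)} = 12 + 6 x$ ($o{\left(x,s \right)} = \left(2 + x\right) 6 = 12 + 6 x$)
$o{\left(1,3 \right)} y{\left(t{\left(3 \right)},-10 \right)} - -30879 = \left(12 + 6 \cdot 1\right) 28 - -30879 = \left(12 + 6\right) 28 + 30879 = 18 \cdot 28 + 30879 = 504 + 30879 = 31383$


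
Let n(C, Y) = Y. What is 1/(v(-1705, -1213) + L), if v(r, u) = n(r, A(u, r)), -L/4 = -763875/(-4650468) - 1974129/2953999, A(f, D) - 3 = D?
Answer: -1144789818461/1946124225101873 ≈ -0.00058824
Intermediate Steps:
A(f, D) = 3 + D
L = 2308045918749/1144789818461 (L = -4*(-763875/(-4650468) - 1974129/2953999) = -4*(-763875*(-1/4650468) - 1974129*1/2953999) = -4*(254625/1550156 - 1974129/2953999) = -4*(-2308045918749/4579159273844) = 2308045918749/1144789818461 ≈ 2.0161)
v(r, u) = 3 + r
1/(v(-1705, -1213) + L) = 1/((3 - 1705) + 2308045918749/1144789818461) = 1/(-1702 + 2308045918749/1144789818461) = 1/(-1946124225101873/1144789818461) = -1144789818461/1946124225101873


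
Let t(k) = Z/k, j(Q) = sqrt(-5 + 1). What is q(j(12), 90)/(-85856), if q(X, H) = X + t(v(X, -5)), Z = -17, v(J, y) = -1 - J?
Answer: -17/429280 + 3*I/53660 ≈ -3.9601e-5 + 5.5908e-5*I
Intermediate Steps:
j(Q) = 2*I (j(Q) = sqrt(-4) = 2*I)
t(k) = -17/k
q(X, H) = X - 17/(-1 - X)
q(j(12), 90)/(-85856) = ((17 + (2*I)*(1 + 2*I))/(1 + 2*I))/(-85856) = (((1 - 2*I)/5)*(17 + 2*I*(1 + 2*I)))*(-1/85856) = ((1 - 2*I)*(17 + 2*I*(1 + 2*I))/5)*(-1/85856) = -(1 - 2*I)*(17 + 2*I*(1 + 2*I))/429280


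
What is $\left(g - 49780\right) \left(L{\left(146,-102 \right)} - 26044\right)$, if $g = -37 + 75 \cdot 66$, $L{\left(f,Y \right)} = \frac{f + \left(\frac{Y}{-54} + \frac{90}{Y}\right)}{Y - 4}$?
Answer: $\frac{9476002018414}{8109} \approx 1.1686 \cdot 10^{9}$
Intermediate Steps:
$L{\left(f,Y \right)} = \frac{f + \frac{90}{Y} - \frac{Y}{54}}{-4 + Y}$ ($L{\left(f,Y \right)} = \frac{f + \left(Y \left(- \frac{1}{54}\right) + \frac{90}{Y}\right)}{-4 + Y} = \frac{f - \left(- \frac{90}{Y} + \frac{Y}{54}\right)}{-4 + Y} = \frac{f + \frac{90}{Y} - \frac{Y}{54}}{-4 + Y}$)
$g = 4913$ ($g = -37 + 4950 = 4913$)
$\left(g - 49780\right) \left(L{\left(146,-102 \right)} - 26044\right) = \left(4913 - 49780\right) \left(\frac{90 - \frac{\left(-102\right)^{2}}{54} - 14892}{\left(-102\right) \left(-4 - 102\right)} - 26044\right) = - 44867 \left(- \frac{90 - \frac{578}{3} - 14892}{102 \left(-106\right)} - 26044\right) = - 44867 \left(\left(- \frac{1}{102}\right) \left(- \frac{1}{106}\right) \left(90 - \frac{578}{3} - 14892\right) - 26044\right) = - 44867 \left(\left(- \frac{1}{102}\right) \left(- \frac{1}{106}\right) \left(- \frac{44984}{3}\right) - 26044\right) = - 44867 \left(- \frac{11246}{8109} - 26044\right) = \left(-44867\right) \left(- \frac{211202042}{8109}\right) = \frac{9476002018414}{8109}$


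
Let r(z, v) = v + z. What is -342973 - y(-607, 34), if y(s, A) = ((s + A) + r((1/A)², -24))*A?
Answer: -10970951/34 ≈ -3.2268e+5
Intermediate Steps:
y(s, A) = A*(-24 + A + s + A⁻²) (y(s, A) = ((s + A) + (-24 + (1/A)²))*A = ((A + s) + (-24 + A⁻²))*A = (-24 + A + s + A⁻²)*A = A*(-24 + A + s + A⁻²))
-342973 - y(-607, 34) = -342973 - (1 + 34²*(-24 + 34 - 607))/34 = -342973 - (1 + 1156*(-597))/34 = -342973 - (1 - 690132)/34 = -342973 - (-690131)/34 = -342973 - 1*(-690131/34) = -342973 + 690131/34 = -10970951/34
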